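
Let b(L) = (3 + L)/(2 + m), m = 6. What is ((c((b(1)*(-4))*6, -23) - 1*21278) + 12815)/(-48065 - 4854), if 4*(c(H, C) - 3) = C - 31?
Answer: 16947/105838 ≈ 0.16012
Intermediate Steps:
b(L) = 3/8 + L/8 (b(L) = (3 + L)/(2 + 6) = (3 + L)/8 = (3 + L)*(⅛) = 3/8 + L/8)
c(H, C) = -19/4 + C/4 (c(H, C) = 3 + (C - 31)/4 = 3 + (-31 + C)/4 = 3 + (-31/4 + C/4) = -19/4 + C/4)
((c((b(1)*(-4))*6, -23) - 1*21278) + 12815)/(-48065 - 4854) = (((-19/4 + (¼)*(-23)) - 1*21278) + 12815)/(-48065 - 4854) = (((-19/4 - 23/4) - 21278) + 12815)/(-52919) = ((-21/2 - 21278) + 12815)*(-1/52919) = (-42577/2 + 12815)*(-1/52919) = -16947/2*(-1/52919) = 16947/105838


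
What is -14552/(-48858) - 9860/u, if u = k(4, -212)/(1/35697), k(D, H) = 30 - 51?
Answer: 111671152/359076123 ≈ 0.31100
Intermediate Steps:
k(D, H) = -21
u = -749637 (u = -21/(1/35697) = -21/1/35697 = -21*35697 = -749637)
-14552/(-48858) - 9860/u = -14552/(-48858) - 9860/(-749637) = -14552*(-1/48858) - 9860*(-1/749637) = 428/1437 + 9860/749637 = 111671152/359076123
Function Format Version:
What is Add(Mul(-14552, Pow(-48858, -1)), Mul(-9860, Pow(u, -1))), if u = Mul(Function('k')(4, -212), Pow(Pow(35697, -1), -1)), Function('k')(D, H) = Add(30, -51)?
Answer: Rational(111671152, 359076123) ≈ 0.31100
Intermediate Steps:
Function('k')(D, H) = -21
u = -749637 (u = Mul(-21, Pow(Pow(35697, -1), -1)) = Mul(-21, Pow(Rational(1, 35697), -1)) = Mul(-21, 35697) = -749637)
Add(Mul(-14552, Pow(-48858, -1)), Mul(-9860, Pow(u, -1))) = Add(Mul(-14552, Pow(-48858, -1)), Mul(-9860, Pow(-749637, -1))) = Add(Mul(-14552, Rational(-1, 48858)), Mul(-9860, Rational(-1, 749637))) = Add(Rational(428, 1437), Rational(9860, 749637)) = Rational(111671152, 359076123)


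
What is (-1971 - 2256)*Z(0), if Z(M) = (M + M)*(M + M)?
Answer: 0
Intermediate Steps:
Z(M) = 4*M² (Z(M) = (2*M)*(2*M) = 4*M²)
(-1971 - 2256)*Z(0) = (-1971 - 2256)*(4*0²) = -16908*0 = -4227*0 = 0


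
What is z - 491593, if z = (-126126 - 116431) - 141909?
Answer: -876059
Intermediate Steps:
z = -384466 (z = -242557 - 141909 = -384466)
z - 491593 = -384466 - 491593 = -876059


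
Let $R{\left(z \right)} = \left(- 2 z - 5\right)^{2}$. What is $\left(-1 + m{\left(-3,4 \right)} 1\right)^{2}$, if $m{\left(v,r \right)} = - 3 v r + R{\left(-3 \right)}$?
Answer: $1296$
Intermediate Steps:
$R{\left(z \right)} = \left(-5 - 2 z\right)^{2}$
$m{\left(v,r \right)} = 1 - 3 r v$ ($m{\left(v,r \right)} = - 3 v r + \left(5 + 2 \left(-3\right)\right)^{2} = - 3 r v + \left(5 - 6\right)^{2} = - 3 r v + \left(-1\right)^{2} = - 3 r v + 1 = 1 - 3 r v$)
$\left(-1 + m{\left(-3,4 \right)} 1\right)^{2} = \left(-1 + \left(1 - 12 \left(-3\right)\right) 1\right)^{2} = \left(-1 + \left(1 + 36\right) 1\right)^{2} = \left(-1 + 37 \cdot 1\right)^{2} = \left(-1 + 37\right)^{2} = 36^{2} = 1296$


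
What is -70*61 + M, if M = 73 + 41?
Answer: -4156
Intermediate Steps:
M = 114
-70*61 + M = -70*61 + 114 = -4270 + 114 = -4156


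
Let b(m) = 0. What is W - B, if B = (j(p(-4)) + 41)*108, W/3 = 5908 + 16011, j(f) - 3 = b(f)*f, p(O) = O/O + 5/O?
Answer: 61005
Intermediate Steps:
p(O) = 1 + 5/O
j(f) = 3 (j(f) = 3 + 0*f = 3 + 0 = 3)
W = 65757 (W = 3*(5908 + 16011) = 3*21919 = 65757)
B = 4752 (B = (3 + 41)*108 = 44*108 = 4752)
W - B = 65757 - 1*4752 = 65757 - 4752 = 61005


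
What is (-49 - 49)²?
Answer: 9604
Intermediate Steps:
(-49 - 49)² = (-98)² = 9604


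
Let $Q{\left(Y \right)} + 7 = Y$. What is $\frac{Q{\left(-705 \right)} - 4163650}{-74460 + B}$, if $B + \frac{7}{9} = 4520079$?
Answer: $- \frac{18739629}{20005282} \approx -0.93673$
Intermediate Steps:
$B = \frac{40680704}{9}$ ($B = - \frac{7}{9} + 4520079 = \frac{40680704}{9} \approx 4.5201 \cdot 10^{6}$)
$Q{\left(Y \right)} = -7 + Y$
$\frac{Q{\left(-705 \right)} - 4163650}{-74460 + B} = \frac{\left(-7 - 705\right) - 4163650}{-74460 + \frac{40680704}{9}} = \frac{-712 - 4163650}{\frac{40010564}{9}} = \left(-4164362\right) \frac{9}{40010564} = - \frac{18739629}{20005282}$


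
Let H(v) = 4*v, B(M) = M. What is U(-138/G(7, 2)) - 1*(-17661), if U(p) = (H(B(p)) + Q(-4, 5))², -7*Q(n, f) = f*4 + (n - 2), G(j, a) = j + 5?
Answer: 19965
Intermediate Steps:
G(j, a) = 5 + j
Q(n, f) = 2/7 - 4*f/7 - n/7 (Q(n, f) = -(f*4 + (n - 2))/7 = -(4*f + (-2 + n))/7 = -(-2 + n + 4*f)/7 = 2/7 - 4*f/7 - n/7)
U(p) = (-2 + 4*p)² (U(p) = (4*p + (2/7 - 4/7*5 - ⅐*(-4)))² = (4*p + (2/7 - 20/7 + 4/7))² = (4*p - 2)² = (-2 + 4*p)²)
U(-138/G(7, 2)) - 1*(-17661) = 4*(-1 + 2*(-138/(5 + 7)))² - 1*(-17661) = 4*(-1 + 2*(-138/12))² + 17661 = 4*(-1 + 2*(-138*1/12))² + 17661 = 4*(-1 + 2*(-23/2))² + 17661 = 4*(-1 - 23)² + 17661 = 4*(-24)² + 17661 = 4*576 + 17661 = 2304 + 17661 = 19965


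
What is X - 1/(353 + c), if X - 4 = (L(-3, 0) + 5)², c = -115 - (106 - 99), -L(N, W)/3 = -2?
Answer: 28874/231 ≈ 125.00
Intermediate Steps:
L(N, W) = 6 (L(N, W) = -3*(-2) = 6)
c = -122 (c = -115 - 1*7 = -115 - 7 = -122)
X = 125 (X = 4 + (6 + 5)² = 4 + 11² = 4 + 121 = 125)
X - 1/(353 + c) = 125 - 1/(353 - 122) = 125 - 1/231 = 28874/231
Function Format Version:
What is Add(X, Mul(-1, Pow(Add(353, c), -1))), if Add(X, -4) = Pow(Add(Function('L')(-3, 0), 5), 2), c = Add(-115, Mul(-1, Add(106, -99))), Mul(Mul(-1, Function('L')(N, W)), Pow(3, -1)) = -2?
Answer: Rational(28874, 231) ≈ 125.00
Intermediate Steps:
Function('L')(N, W) = 6 (Function('L')(N, W) = Mul(-3, -2) = 6)
c = -122 (c = Add(-115, Mul(-1, 7)) = Add(-115, -7) = -122)
X = 125 (X = Add(4, Pow(Add(6, 5), 2)) = Add(4, Pow(11, 2)) = Add(4, 121) = 125)
Add(X, Mul(-1, Pow(Add(353, c), -1))) = Add(125, Mul(-1, Pow(Add(353, -122), -1))) = Add(125, Mul(-1, Pow(231, -1))) = Add(125, Mul(-1, Rational(1, 231))) = Add(125, Rational(-1, 231)) = Rational(28874, 231)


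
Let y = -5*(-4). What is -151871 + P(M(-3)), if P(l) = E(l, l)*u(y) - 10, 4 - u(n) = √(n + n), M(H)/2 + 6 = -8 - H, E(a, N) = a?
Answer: -151969 + 44*√10 ≈ -1.5183e+5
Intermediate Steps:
M(H) = -28 - 2*H (M(H) = -12 + 2*(-8 - H) = -12 + (-16 - 2*H) = -28 - 2*H)
y = 20
u(n) = 4 - √2*√n (u(n) = 4 - √(n + n) = 4 - √(2*n) = 4 - √2*√n)
P(l) = -10 + l*(4 - 2*√10) (P(l) = l*(4 - √2*√20) - 10 = l*(4 - √2*2*√5) - 10 = l*(4 - 2*√10) - 10 = -10 + l*(4 - 2*√10))
-151871 + P(M(-3)) = -151871 + (-10 + 2*(-28 - 2*(-3))*(2 - √10)) = -151871 + (-10 + 2*(-28 + 6)*(2 - √10)) = -151871 + (-10 + 2*(-22)*(2 - √10)) = -151871 + (-10 + (-88 + 44*√10)) = -151871 + (-98 + 44*√10) = -151969 + 44*√10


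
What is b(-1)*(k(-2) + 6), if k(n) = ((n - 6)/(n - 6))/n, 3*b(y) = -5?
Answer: -55/6 ≈ -9.1667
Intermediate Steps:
b(y) = -5/3 (b(y) = (1/3)*(-5) = -5/3)
k(n) = 1/n (k(n) = ((-6 + n)/(-6 + n))/n = 1/n)
b(-1)*(k(-2) + 6) = -5*(1/(-2) + 6)/3 = -5*(-1/2 + 6)/3 = -5/3*11/2 = -55/6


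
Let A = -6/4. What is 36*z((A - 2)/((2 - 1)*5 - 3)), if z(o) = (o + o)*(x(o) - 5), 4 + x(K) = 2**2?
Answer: 630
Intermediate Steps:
A = -3/2 (A = -6*1/4 = -3/2 ≈ -1.5000)
x(K) = 0 (x(K) = -4 + 2**2 = -4 + 4 = 0)
z(o) = -10*o (z(o) = (o + o)*(0 - 5) = (2*o)*(-5) = -10*o)
36*z((A - 2)/((2 - 1)*5 - 3)) = 36*(-10*(-3/2 - 2)/((2 - 1)*5 - 3)) = 36*(-(-35)/(1*5 - 3)) = 36*(-(-35)/(5 - 3)) = 36*(-(-35)/2) = 36*(-10*(-7/4)) = 36*(35/2) = 630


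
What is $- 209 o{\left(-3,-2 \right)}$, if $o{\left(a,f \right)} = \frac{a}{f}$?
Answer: $- \frac{627}{2} \approx -313.5$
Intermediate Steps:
$- 209 o{\left(-3,-2 \right)} = - 209 \left(- \frac{3}{-2}\right) = - 209 \left(\left(-3\right) \left(- \frac{1}{2}\right)\right) = \left(-209\right) \frac{3}{2} = - \frac{627}{2}$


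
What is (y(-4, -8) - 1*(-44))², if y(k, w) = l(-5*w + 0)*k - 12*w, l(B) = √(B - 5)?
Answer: 20160 - 1120*√35 ≈ 13534.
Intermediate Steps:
l(B) = √(-5 + B)
y(k, w) = -12*w + k*√(-5 - 5*w) (y(k, w) = √(-5 + (-5*w + 0))*k - 12*w = √(-5 - 5*w)*k - 12*w = k*√(-5 - 5*w) - 12*w = -12*w + k*√(-5 - 5*w))
(y(-4, -8) - 1*(-44))² = ((-12*(-8) - 4*√(-5 - 5*(-8))) - 1*(-44))² = ((96 - 4*√(-5 + 40)) + 44)² = ((96 - 4*√35) + 44)² = (140 - 4*√35)²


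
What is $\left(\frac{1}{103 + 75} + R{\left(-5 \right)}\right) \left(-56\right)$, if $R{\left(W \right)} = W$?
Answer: $\frac{24892}{89} \approx 279.69$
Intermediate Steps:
$\left(\frac{1}{103 + 75} + R{\left(-5 \right)}\right) \left(-56\right) = \left(\frac{1}{103 + 75} - 5\right) \left(-56\right) = \left(\frac{1}{178} - 5\right) \left(-56\right) = \left(- \frac{889}{178}\right) \left(-56\right) = \frac{24892}{89}$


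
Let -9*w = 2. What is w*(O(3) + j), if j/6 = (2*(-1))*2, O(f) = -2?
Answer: 52/9 ≈ 5.7778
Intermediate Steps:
w = -2/9 (w = -⅑*2 = -2/9 ≈ -0.22222)
j = -24 (j = 6*((2*(-1))*2) = 6*(-2*2) = 6*(-4) = -24)
w*(O(3) + j) = -2*(-2 - 24)/9 = -2/9*(-26) = 52/9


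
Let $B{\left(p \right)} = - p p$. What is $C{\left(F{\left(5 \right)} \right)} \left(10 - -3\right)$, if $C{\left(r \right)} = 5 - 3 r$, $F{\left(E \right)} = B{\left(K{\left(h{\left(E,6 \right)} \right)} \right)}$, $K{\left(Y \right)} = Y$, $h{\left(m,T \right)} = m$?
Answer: $1040$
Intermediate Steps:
$B{\left(p \right)} = - p^{2}$
$F{\left(E \right)} = - E^{2}$
$C{\left(F{\left(5 \right)} \right)} \left(10 - -3\right) = \left(5 - 3 \left(- 5^{2}\right)\right) \left(10 - -3\right) = \left(5 - 3 \left(\left(-1\right) 25\right)\right) \left(10 + \left(-2 + 5\right)\right) = \left(5 - -75\right) \left(10 + 3\right) = \left(5 + 75\right) 13 = 80 \cdot 13 = 1040$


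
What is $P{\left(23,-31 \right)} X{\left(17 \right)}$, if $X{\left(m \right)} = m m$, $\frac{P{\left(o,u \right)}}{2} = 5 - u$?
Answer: $20808$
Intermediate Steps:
$P{\left(o,u \right)} = 10 - 2 u$ ($P{\left(o,u \right)} = 2 \left(5 - u\right) = 10 - 2 u$)
$X{\left(m \right)} = m^{2}$
$P{\left(23,-31 \right)} X{\left(17 \right)} = \left(10 - -62\right) 17^{2} = \left(10 + 62\right) 289 = 72 \cdot 289 = 20808$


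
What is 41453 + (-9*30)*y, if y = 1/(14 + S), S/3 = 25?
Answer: 3689047/89 ≈ 41450.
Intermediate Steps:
S = 75 (S = 3*25 = 75)
y = 1/89 (y = 1/(14 + 75) = 1/89 ≈ 0.011236)
41453 + (-9*30)*y = 41453 - 9*30*(1/89) = 41453 - 270*1/89 = 41453 - 270/89 = 3689047/89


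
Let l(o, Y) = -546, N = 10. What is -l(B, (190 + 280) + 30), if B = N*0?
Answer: 546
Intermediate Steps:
B = 0 (B = 10*0 = 0)
-l(B, (190 + 280) + 30) = -1*(-546) = 546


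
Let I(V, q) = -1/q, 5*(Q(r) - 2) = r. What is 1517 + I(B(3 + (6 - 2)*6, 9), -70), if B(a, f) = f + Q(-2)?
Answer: 106191/70 ≈ 1517.0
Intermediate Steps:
Q(r) = 2 + r/5
B(a, f) = 8/5 + f (B(a, f) = f + (2 + (⅕)*(-2)) = f + (2 - ⅖) = f + 8/5 = 8/5 + f)
1517 + I(B(3 + (6 - 2)*6, 9), -70) = 1517 - 1/(-70) = 1517 - 1*(-1/70) = 1517 + 1/70 = 106191/70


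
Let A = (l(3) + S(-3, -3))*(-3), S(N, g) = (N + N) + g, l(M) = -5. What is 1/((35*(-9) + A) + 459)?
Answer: 1/186 ≈ 0.0053763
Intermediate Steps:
S(N, g) = g + 2*N (S(N, g) = 2*N + g = g + 2*N)
A = 42 (A = (-5 + (-3 + 2*(-3)))*(-3) = (-5 + (-3 - 6))*(-3) = (-5 - 9)*(-3) = -14*(-3) = 42)
1/((35*(-9) + A) + 459) = 1/((35*(-9) + 42) + 459) = 1/((-315 + 42) + 459) = 1/(-273 + 459) = 1/186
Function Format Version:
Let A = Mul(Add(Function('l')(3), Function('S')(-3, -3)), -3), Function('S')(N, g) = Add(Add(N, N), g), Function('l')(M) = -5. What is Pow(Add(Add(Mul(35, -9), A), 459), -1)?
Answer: Rational(1, 186) ≈ 0.0053763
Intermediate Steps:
Function('S')(N, g) = Add(g, Mul(2, N)) (Function('S')(N, g) = Add(Mul(2, N), g) = Add(g, Mul(2, N)))
A = 42 (A = Mul(Add(-5, Add(-3, Mul(2, -3))), -3) = Mul(Add(-5, Add(-3, -6)), -3) = Mul(Add(-5, -9), -3) = Mul(-14, -3) = 42)
Pow(Add(Add(Mul(35, -9), A), 459), -1) = Pow(Add(Add(Mul(35, -9), 42), 459), -1) = Pow(Add(Add(-315, 42), 459), -1) = Pow(Add(-273, 459), -1) = Pow(186, -1) = Rational(1, 186)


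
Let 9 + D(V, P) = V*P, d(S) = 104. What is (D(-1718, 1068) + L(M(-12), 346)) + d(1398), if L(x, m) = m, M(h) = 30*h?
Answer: -1834383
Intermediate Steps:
D(V, P) = -9 + P*V (D(V, P) = -9 + V*P = -9 + P*V)
(D(-1718, 1068) + L(M(-12), 346)) + d(1398) = ((-9 + 1068*(-1718)) + 346) + 104 = ((-9 - 1834824) + 346) + 104 = (-1834833 + 346) + 104 = -1834487 + 104 = -1834383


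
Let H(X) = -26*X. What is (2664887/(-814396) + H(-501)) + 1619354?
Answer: 1329401077593/814396 ≈ 1.6324e+6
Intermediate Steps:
(2664887/(-814396) + H(-501)) + 1619354 = (2664887/(-814396) - 26*(-501)) + 1619354 = (2664887*(-1/814396) + 13026) + 1619354 = (-2664887/814396 + 13026) + 1619354 = 10605657409/814396 + 1619354 = 1329401077593/814396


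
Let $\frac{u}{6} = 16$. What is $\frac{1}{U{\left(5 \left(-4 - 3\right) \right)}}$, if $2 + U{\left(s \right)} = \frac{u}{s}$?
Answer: $- \frac{35}{166} \approx -0.21084$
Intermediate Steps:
$u = 96$ ($u = 6 \cdot 16 = 96$)
$U{\left(s \right)} = -2 + \frac{96}{s}$
$\frac{1}{U{\left(5 \left(-4 - 3\right) \right)}} = \frac{1}{-2 + \frac{96}{5 \left(-4 - 3\right)}} = \frac{1}{-2 + \frac{96}{5 \left(-7\right)}} = \frac{1}{-2 + \frac{96}{-35}} = \frac{1}{-2 + 96 \left(- \frac{1}{35}\right)} = \frac{1}{-2 - \frac{96}{35}} = \frac{1}{- \frac{166}{35}} = - \frac{35}{166}$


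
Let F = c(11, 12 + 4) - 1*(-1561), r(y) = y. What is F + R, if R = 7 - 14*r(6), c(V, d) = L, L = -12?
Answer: 1472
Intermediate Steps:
c(V, d) = -12
F = 1549 (F = -12 - 1*(-1561) = -12 + 1561 = 1549)
R = -77 (R = 7 - 14*6 = 7 - 84 = -77)
F + R = 1549 - 77 = 1472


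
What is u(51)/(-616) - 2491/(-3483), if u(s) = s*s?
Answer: -7524827/2145528 ≈ -3.5072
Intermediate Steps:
u(s) = s²
u(51)/(-616) - 2491/(-3483) = 51²/(-616) - 2491/(-3483) = 2601*(-1/616) - 2491*(-1/3483) = -2601/616 + 2491/3483 = -7524827/2145528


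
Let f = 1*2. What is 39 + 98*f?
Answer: 235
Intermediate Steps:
f = 2
39 + 98*f = 39 + 98*2 = 39 + 196 = 235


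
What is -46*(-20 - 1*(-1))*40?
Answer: 34960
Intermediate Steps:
-46*(-20 - 1*(-1))*40 = -46*(-20 + 1)*40 = -46*(-19)*40 = 874*40 = 34960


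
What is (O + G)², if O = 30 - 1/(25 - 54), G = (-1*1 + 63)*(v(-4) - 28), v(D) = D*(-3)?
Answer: 778242609/841 ≈ 9.2538e+5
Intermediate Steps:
v(D) = -3*D
G = -992 (G = (-1*1 + 63)*(-3*(-4) - 28) = (-1 + 63)*(12 - 28) = 62*(-16) = -992)
O = 871/29 (O = 30 - 1/(-29) = 30 - 1*(-1/29) = 30 + 1/29 = 871/29 ≈ 30.034)
(O + G)² = (871/29 - 992)² = (-27897/29)² = 778242609/841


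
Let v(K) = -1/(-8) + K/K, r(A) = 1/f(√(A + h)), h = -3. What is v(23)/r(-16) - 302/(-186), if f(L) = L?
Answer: 151/93 + 9*I*√19/8 ≈ 1.6237 + 4.9038*I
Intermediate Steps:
r(A) = (-3 + A)^(-½) (r(A) = 1/(√(A - 3)) = 1/(√(-3 + A)) = (-3 + A)^(-½))
v(K) = 9/8 (v(K) = -1*(-⅛) + 1 = ⅛ + 1 = 9/8)
v(23)/r(-16) - 302/(-186) = 9/(8*((-3 - 16)^(-½))) - 302/(-186) = 9/(8*((-19)^(-½))) - 302*(-1/186) = 9/(8*((-I*√19/19))) + 151/93 = 9*(I*√19)/8 + 151/93 = 9*I*√19/8 + 151/93 = 151/93 + 9*I*√19/8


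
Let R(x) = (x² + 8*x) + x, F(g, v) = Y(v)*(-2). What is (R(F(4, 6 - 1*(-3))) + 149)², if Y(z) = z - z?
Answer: 22201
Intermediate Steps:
Y(z) = 0
F(g, v) = 0 (F(g, v) = 0*(-2) = 0)
R(x) = x² + 9*x
(R(F(4, 6 - 1*(-3))) + 149)² = (0*(9 + 0) + 149)² = (0*9 + 149)² = (0 + 149)² = 149² = 22201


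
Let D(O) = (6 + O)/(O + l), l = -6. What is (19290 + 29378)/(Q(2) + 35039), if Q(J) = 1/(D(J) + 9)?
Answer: 170338/122637 ≈ 1.3890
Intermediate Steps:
D(O) = (6 + O)/(-6 + O) (D(O) = (6 + O)/(O - 6) = (6 + O)/(-6 + O))
Q(J) = 1/(9 + (6 + J)/(-6 + J)) (Q(J) = 1/((6 + J)/(-6 + J) + 9) = 1/(9 + (6 + J)/(-6 + J)))
(19290 + 29378)/(Q(2) + 35039) = (19290 + 29378)/((-6 + 2)/(2*(-24 + 5*2)) + 35039) = 48668/((½)*(-4)/(-24 + 10) + 35039) = 48668/((½)*(-4)/(-14) + 35039) = 48668/((½)*(-1/14)*(-4) + 35039) = 48668/(⅐ + 35039) = 48668/(245274/7) = 48668*(7/245274) = 170338/122637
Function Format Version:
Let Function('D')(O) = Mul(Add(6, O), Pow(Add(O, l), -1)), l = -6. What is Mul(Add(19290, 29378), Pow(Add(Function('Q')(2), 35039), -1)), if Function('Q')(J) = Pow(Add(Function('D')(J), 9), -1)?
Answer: Rational(170338, 122637) ≈ 1.3890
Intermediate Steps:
Function('D')(O) = Mul(Pow(Add(-6, O), -1), Add(6, O)) (Function('D')(O) = Mul(Add(6, O), Pow(Add(O, -6), -1)) = Mul(Add(6, O), Pow(Add(-6, O), -1)) = Mul(Pow(Add(-6, O), -1), Add(6, O)))
Function('Q')(J) = Pow(Add(9, Mul(Pow(Add(-6, J), -1), Add(6, J))), -1) (Function('Q')(J) = Pow(Add(Mul(Pow(Add(-6, J), -1), Add(6, J)), 9), -1) = Pow(Add(9, Mul(Pow(Add(-6, J), -1), Add(6, J))), -1))
Mul(Add(19290, 29378), Pow(Add(Function('Q')(2), 35039), -1)) = Mul(Add(19290, 29378), Pow(Add(Mul(Rational(1, 2), Pow(Add(-24, Mul(5, 2)), -1), Add(-6, 2)), 35039), -1)) = Mul(48668, Pow(Add(Mul(Rational(1, 2), Pow(Add(-24, 10), -1), -4), 35039), -1)) = Mul(48668, Pow(Add(Mul(Rational(1, 2), Pow(-14, -1), -4), 35039), -1)) = Mul(48668, Pow(Add(Mul(Rational(1, 2), Rational(-1, 14), -4), 35039), -1)) = Mul(48668, Pow(Add(Rational(1, 7), 35039), -1)) = Mul(48668, Pow(Rational(245274, 7), -1)) = Mul(48668, Rational(7, 245274)) = Rational(170338, 122637)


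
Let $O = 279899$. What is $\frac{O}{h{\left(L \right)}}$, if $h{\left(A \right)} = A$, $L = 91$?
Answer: $\frac{279899}{91} \approx 3075.8$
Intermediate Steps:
$\frac{O}{h{\left(L \right)}} = \frac{279899}{91}$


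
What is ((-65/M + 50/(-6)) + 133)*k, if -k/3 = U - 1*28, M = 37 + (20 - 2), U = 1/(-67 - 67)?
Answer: 15293475/1474 ≈ 10375.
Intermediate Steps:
U = -1/134 (U = 1/(-134) = -1/134 ≈ -0.0074627)
M = 55 (M = 37 + 18 = 55)
k = 11259/134 (k = -3*(-1/134 - 1*28) = -3*(-1/134 - 28) = -3*(-3753/134) = 11259/134 ≈ 84.022)
((-65/M + 50/(-6)) + 133)*k = ((-65/55 + 50/(-6)) + 133)*(11259/134) = ((-65*1/55 + 50*(-1/6)) + 133)*(11259/134) = ((-13/11 - 25/3) + 133)*(11259/134) = (-314/33 + 133)*(11259/134) = (4075/33)*(11259/134) = 15293475/1474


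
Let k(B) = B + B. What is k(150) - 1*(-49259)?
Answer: 49559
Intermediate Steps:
k(B) = 2*B
k(150) - 1*(-49259) = 2*150 - 1*(-49259) = 300 + 49259 = 49559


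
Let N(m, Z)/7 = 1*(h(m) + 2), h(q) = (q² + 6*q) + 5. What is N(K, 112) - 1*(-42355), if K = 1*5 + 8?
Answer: 44133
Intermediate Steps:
K = 13 (K = 5 + 8 = 13)
h(q) = 5 + q² + 6*q
N(m, Z) = 49 + 7*m² + 42*m (N(m, Z) = 7*(1*((5 + m² + 6*m) + 2)) = 7*(1*(7 + m² + 6*m)) = 7*(7 + m² + 6*m) = 49 + 7*m² + 42*m)
N(K, 112) - 1*(-42355) = (49 + 7*13² + 42*13) - 1*(-42355) = (49 + 7*169 + 546) + 42355 = (49 + 1183 + 546) + 42355 = 1778 + 42355 = 44133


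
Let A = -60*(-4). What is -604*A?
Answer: -144960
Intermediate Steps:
A = 240
-604*A = -604*240 = -144960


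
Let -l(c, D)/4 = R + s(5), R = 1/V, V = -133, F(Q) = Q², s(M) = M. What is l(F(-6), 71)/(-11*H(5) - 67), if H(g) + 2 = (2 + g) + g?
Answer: 2656/23541 ≈ 0.11282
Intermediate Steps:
H(g) = 2*g (H(g) = -2 + ((2 + g) + g) = -2 + (2 + 2*g) = 2*g)
R = -1/133 (R = 1/(-133) = -1/133 ≈ -0.0075188)
l(c, D) = -2656/133 (l(c, D) = -4*(-1/133 + 5) = -4*664/133 = -2656/133)
l(F(-6), 71)/(-11*H(5) - 67) = -2656/(133*(-22*5 - 67)) = -2656/(133*(-11*10 - 67)) = -2656/(133*(-110 - 67)) = -2656/133/(-177) = -2656/133*(-1/177) = 2656/23541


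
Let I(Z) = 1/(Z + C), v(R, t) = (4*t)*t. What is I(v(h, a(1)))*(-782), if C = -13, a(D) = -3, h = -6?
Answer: -34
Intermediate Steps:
v(R, t) = 4*t**2
I(Z) = 1/(-13 + Z) (I(Z) = 1/(Z - 13) = 1/(-13 + Z))
I(v(h, a(1)))*(-782) = -782/(-13 + 4*(-3)**2) = -782/(-13 + 4*9) = -782/(-13 + 36) = -782/23 = (1/23)*(-782) = -34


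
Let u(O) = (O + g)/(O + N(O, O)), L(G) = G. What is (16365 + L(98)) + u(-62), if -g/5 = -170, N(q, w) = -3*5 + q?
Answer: 2287569/139 ≈ 16457.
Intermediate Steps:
N(q, w) = -15 + q
g = 850 (g = -5*(-170) = 850)
u(O) = (850 + O)/(-15 + 2*O) (u(O) = (O + 850)/(O + (-15 + O)) = (850 + O)/(-15 + 2*O))
(16365 + L(98)) + u(-62) = (16365 + 98) + (850 - 62)/(-15 + 2*(-62)) = 16463 + 788/(-15 - 124) = 16463 + 788/(-139) = 16463 - 1/139*788 = 16463 - 788/139 = 2287569/139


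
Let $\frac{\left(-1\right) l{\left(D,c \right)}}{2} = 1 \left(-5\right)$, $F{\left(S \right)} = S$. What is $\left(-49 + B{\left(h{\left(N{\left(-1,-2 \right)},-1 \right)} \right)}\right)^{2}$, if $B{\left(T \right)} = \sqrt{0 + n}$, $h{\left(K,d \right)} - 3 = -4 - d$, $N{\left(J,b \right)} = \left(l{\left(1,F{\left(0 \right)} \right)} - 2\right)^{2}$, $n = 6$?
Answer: $\left(49 - \sqrt{6}\right)^{2} \approx 2166.9$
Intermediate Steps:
$l{\left(D,c \right)} = 10$ ($l{\left(D,c \right)} = - 2 \cdot 1 \left(-5\right) = \left(-2\right) \left(-5\right) = 10$)
$N{\left(J,b \right)} = 64$ ($N{\left(J,b \right)} = \left(10 - 2\right)^{2} = 8^{2} = 64$)
$h{\left(K,d \right)} = -1 - d$ ($h{\left(K,d \right)} = 3 - \left(4 + d\right) = -1 - d$)
$B{\left(T \right)} = \sqrt{6}$ ($B{\left(T \right)} = \sqrt{0 + 6} = \sqrt{6}$)
$\left(-49 + B{\left(h{\left(N{\left(-1,-2 \right)},-1 \right)} \right)}\right)^{2} = \left(-49 + \sqrt{6}\right)^{2}$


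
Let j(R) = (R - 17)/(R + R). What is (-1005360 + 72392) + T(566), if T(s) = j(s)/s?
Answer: -597763792667/640712 ≈ -9.3297e+5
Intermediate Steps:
j(R) = (-17 + R)/(2*R) (j(R) = (-17 + R)/((2*R)) = (-17 + R)*(1/(2*R)) = (-17 + R)/(2*R))
T(s) = (-17 + s)/(2*s²) (T(s) = ((-17 + s)/(2*s))/s = (-17 + s)/(2*s²))
(-1005360 + 72392) + T(566) = (-1005360 + 72392) + (½)*(-17 + 566)/566² = -932968 + (½)*(1/320356)*549 = -932968 + 549/640712 = -597763792667/640712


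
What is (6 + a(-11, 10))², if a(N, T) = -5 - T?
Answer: 81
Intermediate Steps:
(6 + a(-11, 10))² = (6 + (-5 - 1*10))² = (6 + (-5 - 10))² = (6 - 15)² = (-9)² = 81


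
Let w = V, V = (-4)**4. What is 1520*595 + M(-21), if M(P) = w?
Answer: 904656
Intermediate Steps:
V = 256
w = 256
M(P) = 256
1520*595 + M(-21) = 1520*595 + 256 = 904400 + 256 = 904656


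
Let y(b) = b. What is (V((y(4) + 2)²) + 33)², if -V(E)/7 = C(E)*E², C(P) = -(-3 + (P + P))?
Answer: 391877252001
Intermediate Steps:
C(P) = 3 - 2*P (C(P) = -(-3 + 2*P) = 3 - 2*P)
V(E) = -7*E²*(3 - 2*E) (V(E) = -7*(3 - 2*E)*E² = -7*E²*(3 - 2*E))
(V((y(4) + 2)²) + 33)² = (((4 + 2)²)²*(-21 + 14*(4 + 2)²) + 33)² = ((6²)²*(-21 + 14*6²) + 33)² = (36²*(-21 + 14*36) + 33)² = (1296*(-21 + 504) + 33)² = (1296*483 + 33)² = (625968 + 33)² = 626001² = 391877252001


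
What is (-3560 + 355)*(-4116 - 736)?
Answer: 15550660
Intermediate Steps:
(-3560 + 355)*(-4116 - 736) = -3205*(-4852) = 15550660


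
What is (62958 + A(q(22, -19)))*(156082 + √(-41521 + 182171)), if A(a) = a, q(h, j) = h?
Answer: 9830044360 + 314900*√5626 ≈ 9.8537e+9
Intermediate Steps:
(62958 + A(q(22, -19)))*(156082 + √(-41521 + 182171)) = (62958 + 22)*(156082 + √(-41521 + 182171)) = 62980*(156082 + √140650) = 62980*(156082 + 5*√5626) = 9830044360 + 314900*√5626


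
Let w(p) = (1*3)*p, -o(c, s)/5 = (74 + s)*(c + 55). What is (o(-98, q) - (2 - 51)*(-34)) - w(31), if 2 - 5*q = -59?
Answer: 16774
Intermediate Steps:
q = 61/5 (q = ⅖ - ⅕*(-59) = ⅖ + 59/5 = 61/5 ≈ 12.200)
o(c, s) = -5*(55 + c)*(74 + s) (o(c, s) = -5*(74 + s)*(c + 55) = -5*(74 + s)*(55 + c) = -5*(55 + c)*(74 + s))
w(p) = 3*p
(o(-98, q) - (2 - 51)*(-34)) - w(31) = ((-20350 - 370*(-98) - 275*61/5 - 5*(-98)*61/5) - (2 - 51)*(-34)) - 3*31 = ((-20350 + 36260 - 3355 + 5978) - (-49)*(-34)) - 1*93 = (18533 - 1*1666) - 93 = (18533 - 1666) - 93 = 16867 - 93 = 16774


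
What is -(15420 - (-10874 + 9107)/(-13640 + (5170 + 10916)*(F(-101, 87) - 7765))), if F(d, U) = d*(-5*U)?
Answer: -8971617833367/581816980 ≈ -15420.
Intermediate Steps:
F(d, U) = -5*U*d
-(15420 - (-10874 + 9107)/(-13640 + (5170 + 10916)*(F(-101, 87) - 7765))) = -(15420 - (-10874 + 9107)/(-13640 + (5170 + 10916)*(-5*87*(-101) - 7765))) = -(15420 - (-1767)/(-13640 + 16086*(43935 - 7765))) = -(15420 - (-1767)/(-13640 + 16086*36170)) = -(15420 - (-1767)/(-13640 + 581830620)) = -(15420 - (-1767)/581816980) = -(15420 - 1*(-1767/581816980)) = -(15420 + 1767/581816980) = -1*8971617833367/581816980 = -8971617833367/581816980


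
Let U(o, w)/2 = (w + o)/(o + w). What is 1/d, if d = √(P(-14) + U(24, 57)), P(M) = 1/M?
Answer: √42/9 ≈ 0.72008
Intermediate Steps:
U(o, w) = 2 (U(o, w) = 2*((w + o)/(o + w)) = 2*((o + w)/(o + w)) = 2*1 = 2)
d = 3*√42/14 (d = √(1/(-14) + 2) = √(-1/14 + 2) = √(27/14) = 3*√42/14 ≈ 1.3887)
1/d = 1/(3*√42/14) = √42/9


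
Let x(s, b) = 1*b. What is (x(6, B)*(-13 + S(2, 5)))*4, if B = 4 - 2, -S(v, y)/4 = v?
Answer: -168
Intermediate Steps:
S(v, y) = -4*v
B = 2
x(s, b) = b
(x(6, B)*(-13 + S(2, 5)))*4 = (2*(-13 - 4*2))*4 = (2*(-13 - 8))*4 = (2*(-21))*4 = -42*4 = -168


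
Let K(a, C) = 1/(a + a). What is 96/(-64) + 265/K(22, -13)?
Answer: 23317/2 ≈ 11659.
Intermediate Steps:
K(a, C) = 1/(2*a)
96/(-64) + 265/K(22, -13) = 96/(-64) + 265/(((1/2)/22)) = 96*(-1/64) + 265/(((1/2)*(1/22))) = -3/2 + 265/(1/44) = -3/2 + 265*44 = -3/2 + 11660 = 23317/2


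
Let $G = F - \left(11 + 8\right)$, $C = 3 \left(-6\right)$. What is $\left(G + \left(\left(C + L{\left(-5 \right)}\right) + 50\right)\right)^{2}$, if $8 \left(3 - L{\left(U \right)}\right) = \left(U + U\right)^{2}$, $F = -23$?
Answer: $\frac{1521}{4} \approx 380.25$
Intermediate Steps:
$L{\left(U \right)} = 3 - \frac{U^{2}}{2}$ ($L{\left(U \right)} = 3 - \frac{\left(U + U\right)^{2}}{8} = 3 - \frac{\left(2 U\right)^{2}}{8} = 3 - \frac{4 U^{2}}{8} = 3 - \frac{U^{2}}{2}$)
$C = -18$
$G = -42$ ($G = -23 - \left(11 + 8\right) = -23 - 19 = -42$)
$\left(G + \left(\left(C + L{\left(-5 \right)}\right) + 50\right)\right)^{2} = \left(-42 + \left(\left(-18 + \left(3 - \frac{\left(-5\right)^{2}}{2}\right)\right) + 50\right)\right)^{2} = \left(-42 + \left(\left(-18 + \left(3 - \frac{25}{2}\right)\right) + 50\right)\right)^{2} = \left(-42 + \left(\left(-18 - \frac{19}{2}\right) + 50\right)\right)^{2} = \left(-42 + \left(- \frac{55}{2} + 50\right)\right)^{2} = \left(-42 + \frac{45}{2}\right)^{2} = \left(- \frac{39}{2}\right)^{2} = \frac{1521}{4}$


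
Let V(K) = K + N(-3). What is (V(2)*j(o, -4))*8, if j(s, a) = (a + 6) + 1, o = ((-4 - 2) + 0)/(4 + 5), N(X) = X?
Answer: -24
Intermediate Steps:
o = -2/3 (o = (-6 + 0)/9 = -6*1/9 = -2/3 ≈ -0.66667)
V(K) = -3 + K (V(K) = K - 3 = -3 + K)
j(s, a) = 7 + a (j(s, a) = (6 + a) + 1 = 7 + a)
(V(2)*j(o, -4))*8 = ((-3 + 2)*(7 - 4))*8 = -1*3*8 = -3*8 = -24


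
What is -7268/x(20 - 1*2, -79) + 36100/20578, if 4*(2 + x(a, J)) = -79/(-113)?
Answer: 33815655554/8488425 ≈ 3983.7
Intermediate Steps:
x(a, J) = -825/452 (x(a, J) = -2 + (-79/(-113))/4 = -2 + (-79*(-1/113))/4 = -2 + (1/4)*(79/113) = -2 + 79/452 = -825/452)
-7268/x(20 - 1*2, -79) + 36100/20578 = -7268/(-825/452) + 36100/20578 = -7268*(-452/825) + 36100*(1/20578) = 3285136/825 + 18050/10289 = 33815655554/8488425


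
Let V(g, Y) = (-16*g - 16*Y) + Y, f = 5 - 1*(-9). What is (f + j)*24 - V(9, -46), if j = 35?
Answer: 630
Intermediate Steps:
f = 14 (f = 5 + 9 = 14)
V(g, Y) = -16*g - 15*Y (V(g, Y) = (-16*Y - 16*g) + Y = -16*g - 15*Y)
(f + j)*24 - V(9, -46) = (14 + 35)*24 - (-16*9 - 15*(-46)) = 49*24 - (-144 + 690) = 1176 - 1*546 = 1176 - 546 = 630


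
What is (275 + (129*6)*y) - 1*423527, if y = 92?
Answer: -352044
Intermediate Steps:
(275 + (129*6)*y) - 1*423527 = (275 + (129*6)*92) - 1*423527 = (275 + 774*92) - 423527 = (275 + 71208) - 423527 = 71483 - 423527 = -352044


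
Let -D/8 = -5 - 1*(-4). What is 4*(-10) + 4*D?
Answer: -8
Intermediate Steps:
D = 8 (D = -8*(-5 - 1*(-4)) = -8*(-5 + 4) = -8*(-1) = 8)
4*(-10) + 4*D = 4*(-10) + 4*8 = -40 + 32 = -8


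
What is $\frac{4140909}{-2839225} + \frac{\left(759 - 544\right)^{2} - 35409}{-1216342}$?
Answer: $- \frac{2533735296239}{1726734307475} \approx -1.4674$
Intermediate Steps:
$\frac{4140909}{-2839225} + \frac{\left(759 - 544\right)^{2} - 35409}{-1216342} = 4140909 \left(- \frac{1}{2839225}\right) + \left(215^{2} - 35409\right) \left(- \frac{1}{1216342}\right) = - \frac{4140909}{2839225} + \left(46225 - 35409\right) \left(- \frac{1}{1216342}\right) = - \frac{4140909}{2839225} + 10816 \left(- \frac{1}{1216342}\right) = - \frac{4140909}{2839225} - \frac{5408}{608171} = - \frac{2533735296239}{1726734307475}$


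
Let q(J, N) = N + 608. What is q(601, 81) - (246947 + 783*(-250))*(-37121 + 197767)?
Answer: -8224592573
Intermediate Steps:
q(J, N) = 608 + N
q(601, 81) - (246947 + 783*(-250))*(-37121 + 197767) = (608 + 81) - (246947 + 783*(-250))*(-37121 + 197767) = 689 - (246947 - 195750)*160646 = 689 - 51197*160646 = 689 - 1*8224593262 = 689 - 8224593262 = -8224592573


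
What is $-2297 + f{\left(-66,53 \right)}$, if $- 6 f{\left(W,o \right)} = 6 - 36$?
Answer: $-2292$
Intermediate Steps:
$f{\left(W,o \right)} = 5$ ($f{\left(W,o \right)} = - \frac{6 - 36}{6} = \left(- \frac{1}{6}\right) \left(-30\right) = 5$)
$-2297 + f{\left(-66,53 \right)} = -2297 + 5 = -2292$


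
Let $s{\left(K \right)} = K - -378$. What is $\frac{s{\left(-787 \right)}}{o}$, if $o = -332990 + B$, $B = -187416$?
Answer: $\frac{409}{520406} \approx 0.00078592$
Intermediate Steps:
$s{\left(K \right)} = 378 + K$ ($s{\left(K \right)} = K + 378 = 378 + K$)
$o = -520406$ ($o = -332990 - 187416 = -520406$)
$\frac{s{\left(-787 \right)}}{o} = \frac{378 - 787}{-520406} = \left(-409\right) \left(- \frac{1}{520406}\right) = \frac{409}{520406}$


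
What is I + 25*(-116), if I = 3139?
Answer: 239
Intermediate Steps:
I + 25*(-116) = 3139 + 25*(-116) = 3139 - 2900 = 239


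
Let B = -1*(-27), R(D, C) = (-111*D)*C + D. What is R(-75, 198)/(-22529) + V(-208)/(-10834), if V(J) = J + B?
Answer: -17853333601/244079186 ≈ -73.146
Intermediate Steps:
R(D, C) = D - 111*C*D (R(D, C) = -111*C*D + D = D - 111*C*D)
B = 27
V(J) = 27 + J (V(J) = J + 27 = 27 + J)
R(-75, 198)/(-22529) + V(-208)/(-10834) = -75*(1 - 111*198)/(-22529) + (27 - 208)/(-10834) = -75*(1 - 21978)*(-1/22529) - 181*(-1/10834) = -75*(-21977)*(-1/22529) + 181/10834 = 1648275*(-1/22529) + 181/10834 = -1648275/22529 + 181/10834 = -17853333601/244079186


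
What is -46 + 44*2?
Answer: 42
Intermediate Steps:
-46 + 44*2 = -46 + 88 = 42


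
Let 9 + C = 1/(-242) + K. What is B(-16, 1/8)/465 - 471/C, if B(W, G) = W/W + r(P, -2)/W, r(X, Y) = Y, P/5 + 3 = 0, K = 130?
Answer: -141249837/36308440 ≈ -3.8903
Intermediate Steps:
P = -15 (P = -15 + 5*0 = -15 + 0 = -15)
B(W, G) = 1 - 2/W (B(W, G) = W/W - 2/W = 1 - 2/W)
C = 29281/242 (C = -9 + (1/(-242) + 130) = -9 + (-1/242 + 130) = -9 + 31459/242 = 29281/242 ≈ 121.00)
B(-16, 1/8)/465 - 471/C = ((-2 - 16)/(-16))/465 - 471/29281/242 = -1/16*(-18)*(1/465) - 471*242/29281 = (9/8)*(1/465) - 113982/29281 = 3/1240 - 113982/29281 = -141249837/36308440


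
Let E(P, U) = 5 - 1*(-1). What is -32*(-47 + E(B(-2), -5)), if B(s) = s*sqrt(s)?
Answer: 1312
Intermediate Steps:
B(s) = s**(3/2)
E(P, U) = 6 (E(P, U) = 5 + 1 = 6)
-32*(-47 + E(B(-2), -5)) = -32*(-47 + 6) = -32*(-41) = 1312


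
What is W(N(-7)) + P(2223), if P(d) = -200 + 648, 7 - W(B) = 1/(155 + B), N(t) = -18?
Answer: 62334/137 ≈ 454.99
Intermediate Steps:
W(B) = 7 - 1/(155 + B)
P(d) = 448
W(N(-7)) + P(2223) = (1084 + 7*(-18))/(155 - 18) + 448 = (1084 - 126)/137 + 448 = (1/137)*958 + 448 = 958/137 + 448 = 62334/137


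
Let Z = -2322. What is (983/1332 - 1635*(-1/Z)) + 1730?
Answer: 99089419/57276 ≈ 1730.0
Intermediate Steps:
(983/1332 - 1635*(-1/Z)) + 1730 = (983/1332 - 1635/((-1*(-2322)))) + 1730 = (983*(1/1332) - 1635/2322) + 1730 = (983/1332 - 1635*1/2322) + 1730 = (983/1332 - 545/774) + 1730 = 1939/57276 + 1730 = 99089419/57276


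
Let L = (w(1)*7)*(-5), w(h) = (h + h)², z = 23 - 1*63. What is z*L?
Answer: 5600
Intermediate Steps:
z = -40 (z = 23 - 63 = -40)
w(h) = 4*h² (w(h) = (2*h)² = 4*h²)
L = -140 (L = ((4*1²)*7)*(-5) = ((4*1)*7)*(-5) = (4*7)*(-5) = 28*(-5) = -140)
z*L = -40*(-140) = 5600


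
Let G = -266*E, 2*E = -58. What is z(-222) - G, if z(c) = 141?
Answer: -7573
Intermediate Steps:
E = -29 (E = (1/2)*(-58) = -29)
G = 7714 (G = -266*(-29) = 7714)
z(-222) - G = 141 - 1*7714 = 141 - 7714 = -7573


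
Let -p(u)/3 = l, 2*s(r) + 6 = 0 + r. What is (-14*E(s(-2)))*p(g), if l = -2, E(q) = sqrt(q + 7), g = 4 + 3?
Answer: -84*sqrt(3) ≈ -145.49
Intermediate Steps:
s(r) = -3 + r/2 (s(r) = -3 + (0 + r)/2 = -3 + r/2)
g = 7
E(q) = sqrt(7 + q)
p(u) = 6 (p(u) = -3*(-2) = 6)
(-14*E(s(-2)))*p(g) = -14*sqrt(7 + (-3 + (1/2)*(-2)))*6 = -14*sqrt(7 + (-3 - 1))*6 = -14*sqrt(7 - 4)*6 = -14*sqrt(3)*6 = -84*sqrt(3)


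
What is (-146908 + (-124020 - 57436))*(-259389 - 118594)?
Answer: 124116009812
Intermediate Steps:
(-146908 + (-124020 - 57436))*(-259389 - 118594) = (-146908 - 181456)*(-377983) = -328364*(-377983) = 124116009812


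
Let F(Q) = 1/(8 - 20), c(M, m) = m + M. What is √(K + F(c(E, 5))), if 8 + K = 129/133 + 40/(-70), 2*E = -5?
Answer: I*√4893735/798 ≈ 2.7722*I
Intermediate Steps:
E = -5/2 (E = (½)*(-5) = -5/2 ≈ -2.5000)
c(M, m) = M + m
K = -1011/133 (K = -8 + (129/133 + 40/(-70)) = -8 + (129*(1/133) + 40*(-1/70)) = -8 + (129/133 - 4/7) = -8 + 53/133 = -1011/133 ≈ -7.6015)
F(Q) = -1/12 (F(Q) = 1/(-12) = -1/12)
√(K + F(c(E, 5))) = √(-1011/133 - 1/12) = √(-12265/1596) = I*√4893735/798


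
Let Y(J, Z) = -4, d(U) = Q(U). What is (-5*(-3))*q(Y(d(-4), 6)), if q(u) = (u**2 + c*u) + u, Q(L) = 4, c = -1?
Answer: 240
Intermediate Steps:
d(U) = 4
q(u) = u**2 (q(u) = (u**2 - u) + u = u**2)
(-5*(-3))*q(Y(d(-4), 6)) = -5*(-3)*(-4)**2 = 15*16 = 240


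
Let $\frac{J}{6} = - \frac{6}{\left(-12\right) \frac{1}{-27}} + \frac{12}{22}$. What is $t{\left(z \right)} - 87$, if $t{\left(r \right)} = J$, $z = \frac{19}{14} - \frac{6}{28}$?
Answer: $- \frac{1812}{11} \approx -164.73$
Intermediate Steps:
$J = - \frac{855}{11}$ ($J = 6 \left(- \frac{6}{\left(-12\right) \frac{1}{-27}} + \frac{12}{22}\right) = 6 \left(- \frac{6}{\left(-12\right) \left(- \frac{1}{27}\right)} + 12 \cdot \frac{1}{22}\right) = 6 \left(- \frac{6}{\frac{4}{9}} + \frac{6}{11}\right) = 6 \left(\left(-6\right) \frac{9}{4} + \frac{6}{11}\right) = 6 \left(- \frac{27}{2} + \frac{6}{11}\right) = 6 \left(- \frac{285}{22}\right) = - \frac{855}{11} \approx -77.727$)
$z = \frac{8}{7}$ ($z = 19 \cdot \frac{1}{14} - \frac{3}{14} = \frac{19}{14} - \frac{3}{14} = \frac{8}{7} \approx 1.1429$)
$t{\left(r \right)} = - \frac{855}{11}$
$t{\left(z \right)} - 87 = - \frac{855}{11} - 87 = - \frac{1812}{11}$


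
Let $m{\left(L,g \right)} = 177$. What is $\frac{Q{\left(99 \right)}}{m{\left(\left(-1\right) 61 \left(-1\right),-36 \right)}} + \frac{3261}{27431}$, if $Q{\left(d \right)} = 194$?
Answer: $\frac{5898811}{4855287} \approx 1.2149$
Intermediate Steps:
$\frac{Q{\left(99 \right)}}{m{\left(\left(-1\right) 61 \left(-1\right),-36 \right)}} + \frac{3261}{27431} = \frac{194}{177} + \frac{3261}{27431} = \frac{5898811}{4855287}$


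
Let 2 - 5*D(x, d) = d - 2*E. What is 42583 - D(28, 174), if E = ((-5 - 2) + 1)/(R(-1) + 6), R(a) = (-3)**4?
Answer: 6179527/145 ≈ 42617.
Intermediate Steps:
R(a) = 81
E = -2/29 (E = ((-5 - 2) + 1)/(81 + 6) = (-7 + 1)/87 = -6*1/87 = -2/29 ≈ -0.068966)
D(x, d) = 54/145 - d/5 (D(x, d) = 2/5 - (d - 2*(-2/29))/5 = 2/5 - (d + 4/29)/5 = 2/5 - (4/29 + d)/5 = 2/5 + (-4/145 - d/5) = 54/145 - d/5)
42583 - D(28, 174) = 42583 - (54/145 - 1/5*174) = 42583 - (54/145 - 174/5) = 42583 - 1*(-4992/145) = 42583 + 4992/145 = 6179527/145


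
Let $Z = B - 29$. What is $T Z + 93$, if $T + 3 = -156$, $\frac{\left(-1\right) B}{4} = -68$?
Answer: $-38544$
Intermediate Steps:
$B = 272$ ($B = \left(-4\right) \left(-68\right) = 272$)
$Z = 243$ ($Z = 272 - 29 = 243$)
$T = -159$ ($T = -3 - 156 = -159$)
$T Z + 93 = \left(-159\right) 243 + 93 = -38637 + 93 = -38544$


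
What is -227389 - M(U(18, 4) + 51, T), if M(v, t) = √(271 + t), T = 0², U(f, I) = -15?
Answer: -227389 - √271 ≈ -2.2741e+5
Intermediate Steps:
T = 0
-227389 - M(U(18, 4) + 51, T) = -227389 - √(271 + 0) = -227389 - √271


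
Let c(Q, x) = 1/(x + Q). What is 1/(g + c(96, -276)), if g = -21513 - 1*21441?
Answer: -180/7731721 ≈ -2.3281e-5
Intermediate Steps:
c(Q, x) = 1/(Q + x)
g = -42954 (g = -21513 - 21441 = -42954)
1/(g + c(96, -276)) = 1/(-42954 + 1/(96 - 276)) = 1/(-42954 + 1/(-180)) = 1/(-42954 - 1/180) = 1/(-7731721/180) = -180/7731721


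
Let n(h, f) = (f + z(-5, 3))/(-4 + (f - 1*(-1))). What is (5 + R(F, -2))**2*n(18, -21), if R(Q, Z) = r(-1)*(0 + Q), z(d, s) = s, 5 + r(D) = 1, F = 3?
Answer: 147/4 ≈ 36.750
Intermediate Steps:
r(D) = -4 (r(D) = -5 + 1 = -4)
R(Q, Z) = -4*Q (R(Q, Z) = -4*(0 + Q) = -4*Q)
n(h, f) = (3 + f)/(-3 + f) (n(h, f) = (f + 3)/(-4 + (f - 1*(-1))) = (3 + f)/(-4 + (f + 1)) = (3 + f)/(-4 + (1 + f)) = (3 + f)/(-3 + f))
(5 + R(F, -2))**2*n(18, -21) = (5 - 4*3)**2*((3 - 21)/(-3 - 21)) = (5 - 12)**2*(-18/(-24)) = (-7)**2*(-1/24*(-18)) = 49*(3/4) = 147/4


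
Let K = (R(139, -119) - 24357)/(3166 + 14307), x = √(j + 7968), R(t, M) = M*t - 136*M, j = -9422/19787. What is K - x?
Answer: -24714/17473 - √3119487707078/19787 ≈ -90.675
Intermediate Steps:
j = -9422/19787 (j = -9422*1/19787 = -9422/19787 ≈ -0.47617)
R(t, M) = -136*M + M*t
x = √3119487707078/19787 (x = √(-9422/19787 + 7968) = √(157653394/19787) = √3119487707078/19787 ≈ 89.261)
K = -24714/17473 (K = (-119*(-136 + 139) - 24357)/(3166 + 14307) = (-119*3 - 24357)/17473 = (-357 - 24357)*(1/17473) = -24714*1/17473 = -24714/17473 ≈ -1.4144)
K - x = -24714/17473 - √3119487707078/19787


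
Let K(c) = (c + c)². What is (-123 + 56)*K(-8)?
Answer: -17152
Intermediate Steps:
K(c) = 4*c² (K(c) = (2*c)² = 4*c²)
(-123 + 56)*K(-8) = (-123 + 56)*(4*(-8)²) = -268*64 = -67*256 = -17152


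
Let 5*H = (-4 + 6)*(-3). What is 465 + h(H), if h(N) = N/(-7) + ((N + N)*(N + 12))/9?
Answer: 80901/175 ≈ 462.29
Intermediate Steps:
H = -6/5 (H = ((-4 + 6)*(-3))/5 = (2*(-3))/5 = (1/5)*(-6) = -6/5 ≈ -1.2000)
h(N) = -N/7 + 2*N*(12 + N)/9 (h(N) = N*(-1/7) + ((2*N)*(12 + N))*(1/9) = -N/7 + (2*N*(12 + N))*(1/9) = -N/7 + 2*N*(12 + N)/9)
465 + h(H) = 465 + (1/63)*(-6/5)*(159 + 14*(-6/5)) = 465 + (1/63)*(-6/5)*(159 - 84/5) = 465 + (1/63)*(-6/5)*(711/5) = 465 - 474/175 = 80901/175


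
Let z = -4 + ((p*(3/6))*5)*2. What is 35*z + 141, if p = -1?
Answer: -174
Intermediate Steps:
z = -9 (z = -4 + (-3/6*5)*2 = -4 + (-1*1/2*5)*2 = -4 - 1/2*5*2 = -4 - 5/2*2 = -4 - 5 = -9)
35*z + 141 = 35*(-9) + 141 = -315 + 141 = -174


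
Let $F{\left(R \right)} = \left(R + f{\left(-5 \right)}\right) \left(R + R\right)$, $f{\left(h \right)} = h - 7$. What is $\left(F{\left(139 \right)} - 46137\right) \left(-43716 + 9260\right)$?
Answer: $373192936$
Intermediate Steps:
$f{\left(h \right)} = -7 + h$
$F{\left(R \right)} = 2 R \left(-12 + R\right)$ ($F{\left(R \right)} = \left(R - 12\right) \left(R + R\right) = \left(R - 12\right) 2 R = \left(-12 + R\right) 2 R = 2 R \left(-12 + R\right)$)
$\left(F{\left(139 \right)} - 46137\right) \left(-43716 + 9260\right) = \left(2 \cdot 139 \left(-12 + 139\right) - 46137\right) \left(-43716 + 9260\right) = \left(2 \cdot 139 \cdot 127 - 46137\right) \left(-34456\right) = \left(35306 - 46137\right) \left(-34456\right) = \left(-10831\right) \left(-34456\right) = 373192936$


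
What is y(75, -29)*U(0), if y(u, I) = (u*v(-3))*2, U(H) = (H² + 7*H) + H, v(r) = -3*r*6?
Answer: 0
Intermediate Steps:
v(r) = -18*r
U(H) = H² + 8*H
y(u, I) = 108*u (y(u, I) = (u*(-18*(-3)))*2 = (u*54)*2 = (54*u)*2 = 108*u)
y(75, -29)*U(0) = (108*75)*(0*(8 + 0)) = 8100*(0*8) = 8100*0 = 0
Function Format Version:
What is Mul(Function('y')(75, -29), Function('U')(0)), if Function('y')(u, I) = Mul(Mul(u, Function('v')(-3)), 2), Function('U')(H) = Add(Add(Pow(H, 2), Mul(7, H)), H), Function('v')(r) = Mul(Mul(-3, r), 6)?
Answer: 0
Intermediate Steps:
Function('v')(r) = Mul(-18, r)
Function('U')(H) = Add(Pow(H, 2), Mul(8, H))
Function('y')(u, I) = Mul(108, u) (Function('y')(u, I) = Mul(Mul(u, Mul(-18, -3)), 2) = Mul(Mul(u, 54), 2) = Mul(Mul(54, u), 2) = Mul(108, u))
Mul(Function('y')(75, -29), Function('U')(0)) = Mul(Mul(108, 75), Mul(0, Add(8, 0))) = Mul(8100, Mul(0, 8)) = Mul(8100, 0) = 0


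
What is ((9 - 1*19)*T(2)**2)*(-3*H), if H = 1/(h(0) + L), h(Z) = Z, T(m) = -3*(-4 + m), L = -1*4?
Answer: -270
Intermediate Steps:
L = -4
T(m) = 12 - 3*m
H = -1/4 (H = 1/(0 - 4) = 1/(-4) = -1/4 ≈ -0.25000)
((9 - 1*19)*T(2)**2)*(-3*H) = ((9 - 1*19)*(12 - 3*2)**2)*(-3*(-1/4)) = ((9 - 19)*(12 - 6)**2)*(3/4) = -10*6**2*(3/4) = -10*36*(3/4) = -360*3/4 = -270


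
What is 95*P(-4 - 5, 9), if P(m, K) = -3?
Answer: -285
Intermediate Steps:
95*P(-4 - 5, 9) = 95*(-3) = -285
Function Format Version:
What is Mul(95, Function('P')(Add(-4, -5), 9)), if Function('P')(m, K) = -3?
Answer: -285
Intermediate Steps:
Mul(95, Function('P')(Add(-4, -5), 9)) = Mul(95, -3) = -285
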